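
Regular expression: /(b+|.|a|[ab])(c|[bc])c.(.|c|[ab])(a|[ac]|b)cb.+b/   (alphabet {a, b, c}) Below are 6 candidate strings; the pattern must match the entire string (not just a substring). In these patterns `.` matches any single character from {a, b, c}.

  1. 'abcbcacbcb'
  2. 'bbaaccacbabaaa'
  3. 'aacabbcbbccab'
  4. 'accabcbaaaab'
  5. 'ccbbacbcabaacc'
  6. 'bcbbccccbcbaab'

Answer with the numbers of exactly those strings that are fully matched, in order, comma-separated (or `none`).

1

1 → match
2 → no match — must end with 'b'
3 → no match
4 → no match
5 → no match — must end with 'b'
6 → no match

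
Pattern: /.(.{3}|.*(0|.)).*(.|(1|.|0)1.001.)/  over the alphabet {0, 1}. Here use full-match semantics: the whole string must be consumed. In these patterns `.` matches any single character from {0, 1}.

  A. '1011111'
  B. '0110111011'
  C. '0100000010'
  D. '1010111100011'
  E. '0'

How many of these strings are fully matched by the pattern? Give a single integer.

4

A. '1011111' → match
B. '0110111011' → match
C. '0100000010' → match
D → match
E. '0' → no match
Total matched: 4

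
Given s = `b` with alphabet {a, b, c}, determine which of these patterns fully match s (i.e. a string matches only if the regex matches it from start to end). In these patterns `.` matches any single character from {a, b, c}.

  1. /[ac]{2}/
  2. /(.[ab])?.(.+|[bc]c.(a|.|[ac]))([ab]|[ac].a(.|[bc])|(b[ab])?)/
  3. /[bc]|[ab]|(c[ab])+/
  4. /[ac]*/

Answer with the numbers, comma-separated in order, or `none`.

3

1 → no match
2 → no match
3 → match
4 → no match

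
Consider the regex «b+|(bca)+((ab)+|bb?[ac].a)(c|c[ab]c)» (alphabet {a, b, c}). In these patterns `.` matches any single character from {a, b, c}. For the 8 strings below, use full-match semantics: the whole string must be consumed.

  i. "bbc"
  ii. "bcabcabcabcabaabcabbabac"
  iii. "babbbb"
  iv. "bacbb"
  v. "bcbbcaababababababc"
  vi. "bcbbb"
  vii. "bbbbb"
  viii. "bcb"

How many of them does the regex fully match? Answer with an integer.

1

i → no match
ii → no match
iii → no match
iv → no match
v → no match
vi → no match
vii → match
viii → no match
Total matched: 1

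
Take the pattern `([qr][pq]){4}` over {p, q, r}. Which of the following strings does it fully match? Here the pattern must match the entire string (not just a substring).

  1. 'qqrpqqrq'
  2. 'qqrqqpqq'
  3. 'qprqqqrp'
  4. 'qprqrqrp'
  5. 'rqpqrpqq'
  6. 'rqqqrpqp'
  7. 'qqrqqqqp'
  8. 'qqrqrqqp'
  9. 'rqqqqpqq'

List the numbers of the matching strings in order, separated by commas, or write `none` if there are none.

1, 2, 3, 4, 6, 7, 8, 9

1 → match
2 → match
3 → match
4 → match
5 → no match
6 → match
7 → match
8 → match
9 → match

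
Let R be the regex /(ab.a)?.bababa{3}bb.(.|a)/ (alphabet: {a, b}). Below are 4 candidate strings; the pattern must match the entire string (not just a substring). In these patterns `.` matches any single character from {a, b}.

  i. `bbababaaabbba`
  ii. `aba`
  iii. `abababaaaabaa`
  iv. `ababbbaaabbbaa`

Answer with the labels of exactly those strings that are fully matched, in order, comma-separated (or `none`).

i → match
ii → no match
iii → no match
iv → no match

i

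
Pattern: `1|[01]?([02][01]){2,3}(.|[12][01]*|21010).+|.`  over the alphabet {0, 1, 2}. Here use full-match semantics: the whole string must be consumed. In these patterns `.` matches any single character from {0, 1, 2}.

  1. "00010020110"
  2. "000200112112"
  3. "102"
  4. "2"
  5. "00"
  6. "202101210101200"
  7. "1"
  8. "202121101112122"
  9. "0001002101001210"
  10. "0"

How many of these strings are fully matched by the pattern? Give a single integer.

1 → match
2 → match
3 → no match
4 → match
5 → no match
6 → match
7 → match
8 → match
9 → match
10 → match
Total matched: 8

8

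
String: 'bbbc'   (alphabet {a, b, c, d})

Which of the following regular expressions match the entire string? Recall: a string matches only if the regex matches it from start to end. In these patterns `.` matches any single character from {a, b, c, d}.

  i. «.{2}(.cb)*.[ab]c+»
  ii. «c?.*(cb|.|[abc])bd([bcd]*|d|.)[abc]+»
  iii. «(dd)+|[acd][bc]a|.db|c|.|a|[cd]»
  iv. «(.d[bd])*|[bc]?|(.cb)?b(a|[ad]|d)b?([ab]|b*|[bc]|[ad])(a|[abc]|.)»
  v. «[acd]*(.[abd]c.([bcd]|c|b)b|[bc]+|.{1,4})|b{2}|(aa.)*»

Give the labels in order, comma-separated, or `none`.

v

i → no match
ii → no match
iii → no match
iv → no match
v → match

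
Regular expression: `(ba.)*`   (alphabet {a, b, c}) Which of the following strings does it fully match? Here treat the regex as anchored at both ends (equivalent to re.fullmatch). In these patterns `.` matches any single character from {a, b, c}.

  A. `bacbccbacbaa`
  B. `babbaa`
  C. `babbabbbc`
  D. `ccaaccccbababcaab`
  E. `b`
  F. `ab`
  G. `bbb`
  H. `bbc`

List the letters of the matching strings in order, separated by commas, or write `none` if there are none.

A → no match
B → match
C → no match
D → no match
E → no match
F → no match
G → no match
H → no match

B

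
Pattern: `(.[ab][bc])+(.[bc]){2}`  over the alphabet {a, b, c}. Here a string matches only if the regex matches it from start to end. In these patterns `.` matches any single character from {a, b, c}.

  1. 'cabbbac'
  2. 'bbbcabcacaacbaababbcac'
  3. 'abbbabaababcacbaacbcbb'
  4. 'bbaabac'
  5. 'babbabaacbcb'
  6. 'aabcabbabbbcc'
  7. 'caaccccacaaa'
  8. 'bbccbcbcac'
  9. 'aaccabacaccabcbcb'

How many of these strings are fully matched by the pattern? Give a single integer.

1 → match
2 → no match
3 → no match
4 → no match
5 → no match
6 → match
7 → no match
8 → match
9 → no match
Total matched: 3

3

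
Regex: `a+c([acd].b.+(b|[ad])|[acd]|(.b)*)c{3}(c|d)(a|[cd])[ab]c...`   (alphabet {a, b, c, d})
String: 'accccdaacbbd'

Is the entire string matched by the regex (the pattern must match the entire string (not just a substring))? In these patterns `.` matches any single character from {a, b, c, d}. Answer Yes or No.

Yes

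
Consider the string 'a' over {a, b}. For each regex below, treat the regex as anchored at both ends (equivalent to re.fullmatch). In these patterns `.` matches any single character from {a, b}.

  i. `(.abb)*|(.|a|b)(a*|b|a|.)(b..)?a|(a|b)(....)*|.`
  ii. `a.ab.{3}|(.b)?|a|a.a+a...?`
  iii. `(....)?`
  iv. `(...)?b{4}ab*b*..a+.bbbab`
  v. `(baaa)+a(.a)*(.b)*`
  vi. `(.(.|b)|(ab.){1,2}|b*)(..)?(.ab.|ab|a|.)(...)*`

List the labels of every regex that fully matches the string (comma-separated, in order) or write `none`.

i, ii, vi

i → match
ii → match
iii → no match
iv → no match — must end with 'bbbab'
v → no match — must start with 'baaa'
vi → match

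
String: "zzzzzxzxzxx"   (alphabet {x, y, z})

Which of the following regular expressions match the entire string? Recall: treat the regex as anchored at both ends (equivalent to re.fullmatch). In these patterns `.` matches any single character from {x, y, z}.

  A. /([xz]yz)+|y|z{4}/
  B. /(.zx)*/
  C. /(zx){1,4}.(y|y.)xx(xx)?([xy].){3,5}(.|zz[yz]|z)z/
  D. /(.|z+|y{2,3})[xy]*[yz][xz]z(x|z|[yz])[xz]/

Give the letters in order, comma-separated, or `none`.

D

A → no match
B → no match
C → no match — must start with "zx"
D → match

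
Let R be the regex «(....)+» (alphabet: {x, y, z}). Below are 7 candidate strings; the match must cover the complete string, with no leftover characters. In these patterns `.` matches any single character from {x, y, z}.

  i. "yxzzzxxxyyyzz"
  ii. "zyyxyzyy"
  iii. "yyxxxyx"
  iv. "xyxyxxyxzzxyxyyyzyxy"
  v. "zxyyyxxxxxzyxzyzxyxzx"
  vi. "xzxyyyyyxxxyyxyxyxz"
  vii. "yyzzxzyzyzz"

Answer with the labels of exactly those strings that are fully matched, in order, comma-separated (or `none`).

i → no match
ii → match
iii → no match
iv → match
v → no match
vi → no match
vii → no match

ii, iv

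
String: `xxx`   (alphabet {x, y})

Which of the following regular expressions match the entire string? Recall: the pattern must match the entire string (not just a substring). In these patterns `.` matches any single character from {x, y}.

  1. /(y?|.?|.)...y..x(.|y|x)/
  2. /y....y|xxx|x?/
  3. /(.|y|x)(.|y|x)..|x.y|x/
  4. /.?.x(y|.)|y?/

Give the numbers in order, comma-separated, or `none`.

2, 4

1 → no match
2 → match
3 → no match
4 → match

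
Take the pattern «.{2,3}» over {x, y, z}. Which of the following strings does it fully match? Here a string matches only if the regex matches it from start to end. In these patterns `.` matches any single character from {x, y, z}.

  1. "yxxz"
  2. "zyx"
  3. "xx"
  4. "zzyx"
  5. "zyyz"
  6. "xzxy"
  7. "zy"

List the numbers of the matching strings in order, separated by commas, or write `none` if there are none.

2, 3, 7

1 → no match
2 → match
3 → match
4 → no match
5 → no match
6 → no match
7 → match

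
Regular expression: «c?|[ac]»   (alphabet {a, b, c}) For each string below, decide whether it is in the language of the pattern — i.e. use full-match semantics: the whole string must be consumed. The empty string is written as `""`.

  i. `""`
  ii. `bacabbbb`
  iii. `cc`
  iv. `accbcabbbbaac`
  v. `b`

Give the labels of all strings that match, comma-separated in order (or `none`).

i

i → match
ii → no match
iii → no match
iv → no match
v → no match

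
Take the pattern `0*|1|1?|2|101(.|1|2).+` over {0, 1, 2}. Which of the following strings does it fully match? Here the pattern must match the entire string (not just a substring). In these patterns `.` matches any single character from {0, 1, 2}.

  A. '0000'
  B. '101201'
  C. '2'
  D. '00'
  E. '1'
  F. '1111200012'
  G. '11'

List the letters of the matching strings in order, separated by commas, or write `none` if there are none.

A → match
B → match
C → match
D → match
E → match
F → no match
G → no match

A, B, C, D, E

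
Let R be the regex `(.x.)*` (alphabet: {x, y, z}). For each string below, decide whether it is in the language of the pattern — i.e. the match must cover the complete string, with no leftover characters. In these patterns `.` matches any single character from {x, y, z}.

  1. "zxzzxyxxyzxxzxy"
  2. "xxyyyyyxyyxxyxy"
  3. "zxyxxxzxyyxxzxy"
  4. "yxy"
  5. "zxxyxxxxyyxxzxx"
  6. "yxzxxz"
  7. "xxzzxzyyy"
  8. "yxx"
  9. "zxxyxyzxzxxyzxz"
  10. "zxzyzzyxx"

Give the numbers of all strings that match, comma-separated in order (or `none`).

1, 3, 4, 5, 6, 8, 9

1 → match
2 → no match
3 → match
4 → match
5 → match
6 → match
7 → no match
8 → match
9 → match
10 → no match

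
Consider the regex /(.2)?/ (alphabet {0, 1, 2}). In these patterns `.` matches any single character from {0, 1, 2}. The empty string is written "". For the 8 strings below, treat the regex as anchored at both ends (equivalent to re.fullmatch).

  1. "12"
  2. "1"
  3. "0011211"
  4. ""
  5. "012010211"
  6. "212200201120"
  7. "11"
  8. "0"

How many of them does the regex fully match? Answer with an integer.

2

1 → match
2 → no match
3 → no match
4 → match
5 → no match
6 → no match
7 → no match
8 → no match
Total matched: 2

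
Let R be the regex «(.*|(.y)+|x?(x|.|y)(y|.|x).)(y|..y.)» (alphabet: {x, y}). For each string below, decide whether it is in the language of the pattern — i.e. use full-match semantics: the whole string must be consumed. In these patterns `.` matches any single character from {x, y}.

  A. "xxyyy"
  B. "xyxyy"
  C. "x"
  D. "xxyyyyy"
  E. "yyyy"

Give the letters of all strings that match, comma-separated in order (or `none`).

A → match
B → match
C → no match
D → match
E → match

A, B, D, E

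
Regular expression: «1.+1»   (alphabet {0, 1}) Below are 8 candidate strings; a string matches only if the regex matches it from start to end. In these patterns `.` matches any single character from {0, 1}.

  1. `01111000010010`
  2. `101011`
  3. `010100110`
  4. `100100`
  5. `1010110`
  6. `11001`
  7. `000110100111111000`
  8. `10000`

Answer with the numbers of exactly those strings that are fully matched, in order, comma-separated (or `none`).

1 → no match — must start with `1`
2 → match
3 → no match — must start with `1`
4 → no match — must end with `1`
5 → no match — must end with `1`
6 → match
7 → no match — must start with `1`
8 → no match — must end with `1`

2, 6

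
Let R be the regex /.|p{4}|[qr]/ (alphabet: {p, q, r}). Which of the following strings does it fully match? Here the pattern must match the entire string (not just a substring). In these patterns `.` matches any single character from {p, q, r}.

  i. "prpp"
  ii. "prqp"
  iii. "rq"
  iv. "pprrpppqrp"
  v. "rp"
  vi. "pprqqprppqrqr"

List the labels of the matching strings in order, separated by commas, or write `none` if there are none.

i → no match
ii → no match
iii → no match
iv → no match
v → no match
vi → no match

none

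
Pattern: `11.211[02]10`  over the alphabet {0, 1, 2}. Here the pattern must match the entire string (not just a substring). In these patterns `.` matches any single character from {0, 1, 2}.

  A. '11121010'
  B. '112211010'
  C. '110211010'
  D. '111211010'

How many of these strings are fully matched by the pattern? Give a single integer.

A → no match
B → match
C → match
D → match
Total matched: 3

3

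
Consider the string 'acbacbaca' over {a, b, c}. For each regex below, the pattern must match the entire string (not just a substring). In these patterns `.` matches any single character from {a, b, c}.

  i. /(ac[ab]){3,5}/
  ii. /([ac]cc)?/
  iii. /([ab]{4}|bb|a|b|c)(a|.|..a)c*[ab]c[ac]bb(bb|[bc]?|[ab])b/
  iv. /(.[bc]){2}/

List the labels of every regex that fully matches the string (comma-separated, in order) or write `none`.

i → match
ii → no match
iii → no match — must end with 'b'
iv → no match

i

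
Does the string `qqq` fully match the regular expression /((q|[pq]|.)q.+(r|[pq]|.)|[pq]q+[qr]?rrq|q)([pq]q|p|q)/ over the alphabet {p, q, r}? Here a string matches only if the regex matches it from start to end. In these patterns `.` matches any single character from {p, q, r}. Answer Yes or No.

Yes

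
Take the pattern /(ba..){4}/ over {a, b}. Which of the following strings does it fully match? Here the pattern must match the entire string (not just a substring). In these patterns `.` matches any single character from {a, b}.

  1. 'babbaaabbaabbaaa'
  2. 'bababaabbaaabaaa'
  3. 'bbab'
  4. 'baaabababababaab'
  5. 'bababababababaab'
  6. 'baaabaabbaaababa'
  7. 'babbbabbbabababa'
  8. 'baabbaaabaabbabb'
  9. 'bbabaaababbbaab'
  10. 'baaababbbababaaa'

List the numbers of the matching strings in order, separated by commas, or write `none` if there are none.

2, 4, 5, 6, 7, 8, 10

1 → no match
2 → match
3. 'bbab' → no match — must start with 'ba'
4 → match
5 → match
6 → match
7 → match
8 → match
9 → no match — must start with 'ba'
10 → match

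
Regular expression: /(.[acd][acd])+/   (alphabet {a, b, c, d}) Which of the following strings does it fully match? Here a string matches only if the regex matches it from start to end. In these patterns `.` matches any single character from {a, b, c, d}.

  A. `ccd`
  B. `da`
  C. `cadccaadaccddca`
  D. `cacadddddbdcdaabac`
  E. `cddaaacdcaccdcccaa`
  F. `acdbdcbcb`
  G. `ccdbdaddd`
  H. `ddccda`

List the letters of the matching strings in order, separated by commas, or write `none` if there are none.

A → match
B → no match
C → match
D → match
E → match
F → no match
G → match
H → match

A, C, D, E, G, H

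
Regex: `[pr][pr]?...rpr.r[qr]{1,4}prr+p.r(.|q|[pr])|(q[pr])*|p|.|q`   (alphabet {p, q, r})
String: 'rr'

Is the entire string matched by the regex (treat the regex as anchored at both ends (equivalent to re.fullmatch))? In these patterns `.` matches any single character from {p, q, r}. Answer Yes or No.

No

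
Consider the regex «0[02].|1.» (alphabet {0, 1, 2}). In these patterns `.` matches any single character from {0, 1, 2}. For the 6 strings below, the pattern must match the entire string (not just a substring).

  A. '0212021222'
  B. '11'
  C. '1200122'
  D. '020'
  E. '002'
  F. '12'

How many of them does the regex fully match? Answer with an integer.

4

A → no match
B → match
C → no match
D → match
E → match
F → match
Total matched: 4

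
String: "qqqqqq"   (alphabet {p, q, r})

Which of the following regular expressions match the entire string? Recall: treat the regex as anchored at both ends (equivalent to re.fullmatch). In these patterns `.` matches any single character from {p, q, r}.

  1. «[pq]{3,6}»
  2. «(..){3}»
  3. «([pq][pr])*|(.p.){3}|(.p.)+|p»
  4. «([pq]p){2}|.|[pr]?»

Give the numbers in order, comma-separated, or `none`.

1, 2

1 → match
2 → match
3 → no match
4 → no match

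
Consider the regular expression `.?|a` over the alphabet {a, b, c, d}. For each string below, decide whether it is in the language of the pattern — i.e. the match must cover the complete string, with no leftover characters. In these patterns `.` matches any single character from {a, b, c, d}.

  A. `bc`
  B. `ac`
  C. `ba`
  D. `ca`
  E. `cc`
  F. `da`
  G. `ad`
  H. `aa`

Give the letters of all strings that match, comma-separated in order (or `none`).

A → no match
B → no match
C → no match
D → no match
E → no match
F → no match
G → no match
H → no match

none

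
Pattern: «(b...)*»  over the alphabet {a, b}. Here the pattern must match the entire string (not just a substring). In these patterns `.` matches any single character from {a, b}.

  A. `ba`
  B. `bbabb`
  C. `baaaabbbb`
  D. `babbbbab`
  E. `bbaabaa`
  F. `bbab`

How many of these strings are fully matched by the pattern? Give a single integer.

A → no match
B → no match
C → no match
D → match
E → no match
F → match
Total matched: 2

2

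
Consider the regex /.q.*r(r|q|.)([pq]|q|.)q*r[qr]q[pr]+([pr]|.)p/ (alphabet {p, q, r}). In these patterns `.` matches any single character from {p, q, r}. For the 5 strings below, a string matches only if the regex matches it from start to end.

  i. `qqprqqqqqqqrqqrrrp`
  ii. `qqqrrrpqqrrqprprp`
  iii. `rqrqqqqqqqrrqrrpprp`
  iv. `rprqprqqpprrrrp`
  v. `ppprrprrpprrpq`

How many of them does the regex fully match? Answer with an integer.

3

i → match
ii → match
iii → match
iv → no match
v → no match — must end with `p`
Total matched: 3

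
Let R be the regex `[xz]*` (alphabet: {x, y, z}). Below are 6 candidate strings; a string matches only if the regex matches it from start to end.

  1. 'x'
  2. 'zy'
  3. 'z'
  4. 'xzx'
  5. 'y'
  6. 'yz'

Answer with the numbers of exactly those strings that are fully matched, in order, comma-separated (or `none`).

1, 3, 4

1 → match
2 → no match
3 → match
4 → match
5 → no match
6 → no match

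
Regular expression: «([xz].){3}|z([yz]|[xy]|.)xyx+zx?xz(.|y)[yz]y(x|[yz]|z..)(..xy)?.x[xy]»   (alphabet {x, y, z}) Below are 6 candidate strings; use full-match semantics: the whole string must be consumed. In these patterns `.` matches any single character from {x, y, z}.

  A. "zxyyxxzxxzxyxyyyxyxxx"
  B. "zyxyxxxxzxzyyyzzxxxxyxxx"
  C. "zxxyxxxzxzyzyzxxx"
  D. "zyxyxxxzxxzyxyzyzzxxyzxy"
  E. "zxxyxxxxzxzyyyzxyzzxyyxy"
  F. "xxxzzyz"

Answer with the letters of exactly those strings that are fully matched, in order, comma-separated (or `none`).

B, C, E

A → no match
B → match
C → match
D → no match
E → match
F → no match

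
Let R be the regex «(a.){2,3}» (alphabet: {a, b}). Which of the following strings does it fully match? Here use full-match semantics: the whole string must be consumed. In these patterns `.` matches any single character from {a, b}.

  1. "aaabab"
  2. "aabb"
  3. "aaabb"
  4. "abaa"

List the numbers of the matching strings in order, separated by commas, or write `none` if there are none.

1, 4

1. "aaabab" → match
2. "aabb" → no match
3. "aaabb" → no match
4. "abaa" → match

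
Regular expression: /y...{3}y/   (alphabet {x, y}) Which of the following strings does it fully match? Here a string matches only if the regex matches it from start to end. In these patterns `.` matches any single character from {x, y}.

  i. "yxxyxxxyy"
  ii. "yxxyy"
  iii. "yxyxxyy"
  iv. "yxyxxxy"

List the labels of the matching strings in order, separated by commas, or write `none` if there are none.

iii, iv

i → no match
ii → no match
iii → match
iv → match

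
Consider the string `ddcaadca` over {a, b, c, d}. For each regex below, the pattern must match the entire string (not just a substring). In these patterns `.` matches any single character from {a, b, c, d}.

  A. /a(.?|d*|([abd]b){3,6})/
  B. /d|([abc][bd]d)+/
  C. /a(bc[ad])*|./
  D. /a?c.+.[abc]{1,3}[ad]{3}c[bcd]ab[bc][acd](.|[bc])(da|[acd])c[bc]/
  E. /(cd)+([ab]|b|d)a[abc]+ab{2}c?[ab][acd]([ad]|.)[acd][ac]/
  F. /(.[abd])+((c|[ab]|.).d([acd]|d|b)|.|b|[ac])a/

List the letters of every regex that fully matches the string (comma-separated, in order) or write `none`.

F

A → no match — must start with `a`
B → no match — must end with `d`
C → no match
D → no match
E → no match — must start with `cd`
F → match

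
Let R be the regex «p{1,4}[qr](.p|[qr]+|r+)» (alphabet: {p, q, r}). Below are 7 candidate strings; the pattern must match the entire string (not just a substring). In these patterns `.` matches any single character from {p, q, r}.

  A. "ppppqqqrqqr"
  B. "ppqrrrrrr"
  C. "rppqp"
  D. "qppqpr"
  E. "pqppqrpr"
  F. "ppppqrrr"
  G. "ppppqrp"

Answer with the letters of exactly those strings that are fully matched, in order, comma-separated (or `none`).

A, B, F, G

A → match
B → match
C → no match — must start with "p"
D → no match — must start with "p"
E → no match
F → match
G → match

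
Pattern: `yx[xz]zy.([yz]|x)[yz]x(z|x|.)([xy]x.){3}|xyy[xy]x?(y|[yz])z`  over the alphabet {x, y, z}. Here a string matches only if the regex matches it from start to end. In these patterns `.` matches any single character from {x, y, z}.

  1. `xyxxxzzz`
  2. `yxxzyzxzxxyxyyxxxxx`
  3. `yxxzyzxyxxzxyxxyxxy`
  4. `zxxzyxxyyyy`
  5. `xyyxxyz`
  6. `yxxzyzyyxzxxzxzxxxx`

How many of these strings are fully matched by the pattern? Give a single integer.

2

1 → no match
2 → match
3 → no match
4 → no match
5 → match
6 → no match
Total matched: 2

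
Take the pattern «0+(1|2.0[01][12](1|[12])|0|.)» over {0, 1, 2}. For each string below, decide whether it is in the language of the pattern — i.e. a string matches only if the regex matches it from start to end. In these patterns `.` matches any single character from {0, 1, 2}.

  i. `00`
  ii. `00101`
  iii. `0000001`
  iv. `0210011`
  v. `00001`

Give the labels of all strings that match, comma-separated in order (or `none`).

i, iii, iv, v

i. `00` → match
ii. `00101` → no match
iii. `0000001` → match
iv. `0210011` → match
v. `00001` → match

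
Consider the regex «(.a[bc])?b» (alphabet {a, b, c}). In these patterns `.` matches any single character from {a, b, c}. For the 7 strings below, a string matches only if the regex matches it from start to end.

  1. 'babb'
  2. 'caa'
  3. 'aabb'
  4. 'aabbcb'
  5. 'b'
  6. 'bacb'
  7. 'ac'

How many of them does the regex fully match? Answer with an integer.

1. 'babb' → match
2. 'caa' → no match — must end with 'b'
3. 'aabb' → match
4. 'aabbcb' → no match
5. 'b' → match
6. 'bacb' → match
7. 'ac' → no match — must end with 'b'
Total matched: 4

4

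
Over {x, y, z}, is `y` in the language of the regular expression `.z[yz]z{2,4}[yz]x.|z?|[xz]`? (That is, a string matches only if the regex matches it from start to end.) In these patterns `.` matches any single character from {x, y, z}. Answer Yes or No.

No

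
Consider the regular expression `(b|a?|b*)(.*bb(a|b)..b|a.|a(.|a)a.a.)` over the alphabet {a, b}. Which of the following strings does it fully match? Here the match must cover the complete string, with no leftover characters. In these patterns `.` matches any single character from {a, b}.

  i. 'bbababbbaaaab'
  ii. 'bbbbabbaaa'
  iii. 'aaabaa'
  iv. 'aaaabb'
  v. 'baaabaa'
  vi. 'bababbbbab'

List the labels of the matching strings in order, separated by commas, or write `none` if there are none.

iii, v, vi

i → no match
ii → no match
iii → match
iv → no match
v → match
vi → match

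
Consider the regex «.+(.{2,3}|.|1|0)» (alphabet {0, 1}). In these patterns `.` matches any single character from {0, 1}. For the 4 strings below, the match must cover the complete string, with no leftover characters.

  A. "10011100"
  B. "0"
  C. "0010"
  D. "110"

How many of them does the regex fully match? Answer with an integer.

3

A → match
B → no match
C → match
D → match
Total matched: 3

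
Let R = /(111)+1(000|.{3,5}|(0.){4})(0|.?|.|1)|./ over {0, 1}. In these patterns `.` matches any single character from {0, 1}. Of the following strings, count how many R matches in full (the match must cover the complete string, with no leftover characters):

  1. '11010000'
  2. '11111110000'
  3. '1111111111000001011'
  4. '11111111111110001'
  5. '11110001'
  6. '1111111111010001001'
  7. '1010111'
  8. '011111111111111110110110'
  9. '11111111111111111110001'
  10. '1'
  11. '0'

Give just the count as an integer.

8

1 → no match
2 → match
3 → match
4 → match
5 → match
6 → match
7 → no match
8 → no match
9 → match
10 → match
11 → match
Total matched: 8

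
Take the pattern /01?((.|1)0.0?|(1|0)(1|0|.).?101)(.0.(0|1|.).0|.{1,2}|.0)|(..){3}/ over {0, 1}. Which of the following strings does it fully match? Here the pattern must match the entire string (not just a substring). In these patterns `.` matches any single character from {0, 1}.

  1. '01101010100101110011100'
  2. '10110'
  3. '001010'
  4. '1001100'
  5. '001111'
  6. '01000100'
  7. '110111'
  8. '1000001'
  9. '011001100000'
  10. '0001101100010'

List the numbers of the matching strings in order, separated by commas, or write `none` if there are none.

3, 5, 7, 10

1 → no match
2 → no match
3 → match
4 → no match
5 → match
6 → no match
7 → match
8 → no match
9 → no match
10 → match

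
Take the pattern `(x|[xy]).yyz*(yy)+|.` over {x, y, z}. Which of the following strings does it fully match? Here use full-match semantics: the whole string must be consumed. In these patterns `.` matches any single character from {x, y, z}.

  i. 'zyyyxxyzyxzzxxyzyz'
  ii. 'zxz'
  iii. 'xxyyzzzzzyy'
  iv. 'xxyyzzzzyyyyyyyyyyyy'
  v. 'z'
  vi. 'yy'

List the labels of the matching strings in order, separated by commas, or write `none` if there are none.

i → no match
ii → no match
iii → match
iv → match
v → match
vi → no match

iii, iv, v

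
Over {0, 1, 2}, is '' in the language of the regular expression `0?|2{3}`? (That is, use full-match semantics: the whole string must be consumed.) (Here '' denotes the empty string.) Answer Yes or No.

Yes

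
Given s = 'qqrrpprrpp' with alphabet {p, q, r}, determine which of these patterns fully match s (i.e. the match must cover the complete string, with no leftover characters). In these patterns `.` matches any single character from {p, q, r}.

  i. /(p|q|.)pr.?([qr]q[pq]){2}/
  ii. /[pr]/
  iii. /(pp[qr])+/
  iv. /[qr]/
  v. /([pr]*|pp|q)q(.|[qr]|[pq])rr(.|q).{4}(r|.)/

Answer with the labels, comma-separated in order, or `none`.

i → no match
ii → no match
iii → no match — must start with 'pp'
iv → no match
v → match

v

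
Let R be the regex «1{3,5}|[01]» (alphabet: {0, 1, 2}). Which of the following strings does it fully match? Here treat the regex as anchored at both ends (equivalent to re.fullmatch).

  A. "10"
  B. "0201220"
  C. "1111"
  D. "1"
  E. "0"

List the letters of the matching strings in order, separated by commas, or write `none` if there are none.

A. "10" → no match
B. "0201220" → no match
C. "1111" → match
D. "1" → match
E. "0" → match

C, D, E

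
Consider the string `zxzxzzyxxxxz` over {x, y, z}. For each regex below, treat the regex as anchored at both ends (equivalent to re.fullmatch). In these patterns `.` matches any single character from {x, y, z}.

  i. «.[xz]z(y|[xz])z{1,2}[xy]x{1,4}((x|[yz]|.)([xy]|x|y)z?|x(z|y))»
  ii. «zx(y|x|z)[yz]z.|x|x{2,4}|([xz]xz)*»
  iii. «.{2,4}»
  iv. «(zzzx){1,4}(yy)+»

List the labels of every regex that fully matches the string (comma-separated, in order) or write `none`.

i → match
ii → no match
iii → no match
iv → no match — must start with `zzzx`

i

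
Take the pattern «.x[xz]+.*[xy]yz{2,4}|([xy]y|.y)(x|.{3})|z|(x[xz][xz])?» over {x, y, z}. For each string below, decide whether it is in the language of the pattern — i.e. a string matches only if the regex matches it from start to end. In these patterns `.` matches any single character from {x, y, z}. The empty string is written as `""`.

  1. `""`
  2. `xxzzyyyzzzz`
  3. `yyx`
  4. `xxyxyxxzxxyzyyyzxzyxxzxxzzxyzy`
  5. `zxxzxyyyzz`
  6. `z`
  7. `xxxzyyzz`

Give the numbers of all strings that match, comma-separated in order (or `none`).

1, 2, 3, 5, 6, 7

1 → match
2 → match
3 → match
4 → no match
5 → match
6 → match
7 → match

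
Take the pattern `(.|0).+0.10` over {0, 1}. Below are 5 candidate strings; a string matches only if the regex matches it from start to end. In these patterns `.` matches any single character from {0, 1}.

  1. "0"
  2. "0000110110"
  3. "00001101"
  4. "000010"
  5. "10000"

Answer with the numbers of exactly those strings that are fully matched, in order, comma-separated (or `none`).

2, 4

1 → no match — must end with "10"
2 → match
3 → no match — must end with "10"
4 → match
5 → no match — must end with "10"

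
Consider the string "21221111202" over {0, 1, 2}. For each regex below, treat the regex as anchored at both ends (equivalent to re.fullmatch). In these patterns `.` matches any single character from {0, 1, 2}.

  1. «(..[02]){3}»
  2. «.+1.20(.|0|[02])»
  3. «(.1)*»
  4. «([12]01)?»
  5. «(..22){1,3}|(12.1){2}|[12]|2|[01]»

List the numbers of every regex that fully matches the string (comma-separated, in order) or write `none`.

1 → no match
2 → match
3 → no match
4 → no match
5 → no match

2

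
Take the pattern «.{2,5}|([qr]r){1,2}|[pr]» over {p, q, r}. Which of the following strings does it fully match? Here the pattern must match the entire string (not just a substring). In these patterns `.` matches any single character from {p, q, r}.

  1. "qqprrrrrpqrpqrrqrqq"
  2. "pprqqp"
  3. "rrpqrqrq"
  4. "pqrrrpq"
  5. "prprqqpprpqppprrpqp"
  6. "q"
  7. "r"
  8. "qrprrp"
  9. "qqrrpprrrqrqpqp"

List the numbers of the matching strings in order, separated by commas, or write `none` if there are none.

1 → no match
2 → no match
3 → no match
4 → no match
5 → no match
6 → no match
7 → match
8 → no match
9 → no match

7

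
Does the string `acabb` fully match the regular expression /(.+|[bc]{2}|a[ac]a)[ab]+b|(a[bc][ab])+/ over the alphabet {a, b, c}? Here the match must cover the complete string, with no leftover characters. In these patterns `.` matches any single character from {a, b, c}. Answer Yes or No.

Yes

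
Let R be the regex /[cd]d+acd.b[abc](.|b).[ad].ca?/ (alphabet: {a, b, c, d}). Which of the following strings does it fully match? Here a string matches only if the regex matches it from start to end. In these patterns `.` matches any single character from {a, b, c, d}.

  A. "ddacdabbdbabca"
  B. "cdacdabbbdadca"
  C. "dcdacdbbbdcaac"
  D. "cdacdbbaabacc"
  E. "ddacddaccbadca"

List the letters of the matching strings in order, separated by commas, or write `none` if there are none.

A → match
B → match
C → no match
D → match
E → no match

A, B, D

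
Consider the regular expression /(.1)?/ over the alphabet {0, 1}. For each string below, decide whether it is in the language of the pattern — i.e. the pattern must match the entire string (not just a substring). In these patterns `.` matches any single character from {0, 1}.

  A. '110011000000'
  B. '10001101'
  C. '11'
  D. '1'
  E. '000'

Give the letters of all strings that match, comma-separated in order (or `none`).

A → no match
B → no match
C → match
D → no match
E → no match

C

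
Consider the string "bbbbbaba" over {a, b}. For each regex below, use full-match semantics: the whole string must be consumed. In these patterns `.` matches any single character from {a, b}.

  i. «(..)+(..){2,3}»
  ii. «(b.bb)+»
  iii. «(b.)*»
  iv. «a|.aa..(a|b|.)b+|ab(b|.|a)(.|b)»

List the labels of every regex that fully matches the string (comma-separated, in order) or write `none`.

i, iii

i → match
ii → no match — must end with "bb"
iii → match
iv → no match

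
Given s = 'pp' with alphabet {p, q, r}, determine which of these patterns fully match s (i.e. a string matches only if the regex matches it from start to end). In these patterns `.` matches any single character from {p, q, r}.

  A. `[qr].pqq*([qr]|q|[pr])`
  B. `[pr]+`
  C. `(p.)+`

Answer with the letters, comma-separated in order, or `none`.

B, C

A → no match
B → match
C → match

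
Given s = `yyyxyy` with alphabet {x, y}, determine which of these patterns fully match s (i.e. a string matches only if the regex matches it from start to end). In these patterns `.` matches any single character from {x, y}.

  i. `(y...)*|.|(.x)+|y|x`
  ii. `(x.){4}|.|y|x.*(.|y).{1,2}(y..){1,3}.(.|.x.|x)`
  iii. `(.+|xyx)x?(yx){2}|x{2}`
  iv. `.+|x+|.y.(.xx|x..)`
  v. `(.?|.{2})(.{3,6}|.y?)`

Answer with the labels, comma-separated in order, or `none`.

i → no match
ii → no match
iii → no match
iv → match
v → match

iv, v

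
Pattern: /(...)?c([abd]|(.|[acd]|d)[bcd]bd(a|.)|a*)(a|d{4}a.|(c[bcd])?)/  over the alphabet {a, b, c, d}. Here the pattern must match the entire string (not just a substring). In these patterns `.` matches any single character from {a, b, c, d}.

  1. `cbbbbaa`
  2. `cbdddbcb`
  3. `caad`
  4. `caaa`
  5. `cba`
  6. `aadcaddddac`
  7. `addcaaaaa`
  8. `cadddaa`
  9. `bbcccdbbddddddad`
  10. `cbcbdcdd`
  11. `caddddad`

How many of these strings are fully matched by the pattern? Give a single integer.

1 → no match
2 → no match
3 → no match
4 → match
5 → match
6 → match
7 → match
8 → no match
9 → no match
10 → no match
11 → match
Total matched: 5

5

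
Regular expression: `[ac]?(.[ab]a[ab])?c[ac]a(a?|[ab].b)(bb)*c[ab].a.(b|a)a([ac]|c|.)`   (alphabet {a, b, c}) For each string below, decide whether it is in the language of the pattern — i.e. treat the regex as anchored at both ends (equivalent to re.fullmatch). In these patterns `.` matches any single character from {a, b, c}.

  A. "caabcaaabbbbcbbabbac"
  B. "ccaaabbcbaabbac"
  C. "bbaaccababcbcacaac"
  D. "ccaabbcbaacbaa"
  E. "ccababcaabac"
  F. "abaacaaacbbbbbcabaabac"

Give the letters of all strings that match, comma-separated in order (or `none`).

A, B, C, D, F

A → match
B → match
C → match
D → match
E → no match
F → match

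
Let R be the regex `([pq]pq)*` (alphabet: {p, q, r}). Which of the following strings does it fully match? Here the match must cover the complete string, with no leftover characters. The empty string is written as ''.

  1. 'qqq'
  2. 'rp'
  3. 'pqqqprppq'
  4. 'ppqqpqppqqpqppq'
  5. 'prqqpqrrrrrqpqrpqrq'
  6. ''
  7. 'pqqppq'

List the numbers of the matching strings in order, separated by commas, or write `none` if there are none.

4, 6

1. 'qqq' → no match
2. 'rp' → no match
3. 'pqqqprppq' → no match
4 → match
5 → no match
6. '' → match
7. 'pqqppq' → no match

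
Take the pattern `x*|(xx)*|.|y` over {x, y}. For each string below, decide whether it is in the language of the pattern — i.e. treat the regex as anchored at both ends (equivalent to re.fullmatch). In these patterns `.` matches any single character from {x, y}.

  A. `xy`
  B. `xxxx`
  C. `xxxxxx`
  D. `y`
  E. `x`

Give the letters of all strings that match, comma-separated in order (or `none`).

A. `xy` → no match
B. `xxxx` → match
C. `xxxxxx` → match
D. `y` → match
E. `x` → match

B, C, D, E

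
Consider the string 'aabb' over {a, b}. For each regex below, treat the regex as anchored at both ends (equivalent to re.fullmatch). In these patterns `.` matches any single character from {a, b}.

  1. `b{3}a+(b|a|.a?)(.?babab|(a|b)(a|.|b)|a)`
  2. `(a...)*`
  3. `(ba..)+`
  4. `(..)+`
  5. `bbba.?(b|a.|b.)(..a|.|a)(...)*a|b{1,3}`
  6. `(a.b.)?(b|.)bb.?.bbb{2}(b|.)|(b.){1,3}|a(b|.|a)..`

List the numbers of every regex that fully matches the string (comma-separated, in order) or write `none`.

1 → no match — must start with 'b'
2 → match
3 → no match — must start with 'ba'
4 → match
5 → no match
6 → match

2, 4, 6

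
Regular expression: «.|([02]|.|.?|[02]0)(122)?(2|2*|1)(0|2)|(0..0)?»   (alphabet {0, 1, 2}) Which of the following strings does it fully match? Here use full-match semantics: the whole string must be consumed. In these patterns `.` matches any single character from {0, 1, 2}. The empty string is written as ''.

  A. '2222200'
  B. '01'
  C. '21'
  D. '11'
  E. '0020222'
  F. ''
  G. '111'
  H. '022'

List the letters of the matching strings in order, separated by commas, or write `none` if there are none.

A. '2222200' → no match
B. '01' → no match
C. '21' → no match
D. '11' → no match
E. '0020222' → no match
F. '' → match
G. '111' → no match
H. '022' → match

F, H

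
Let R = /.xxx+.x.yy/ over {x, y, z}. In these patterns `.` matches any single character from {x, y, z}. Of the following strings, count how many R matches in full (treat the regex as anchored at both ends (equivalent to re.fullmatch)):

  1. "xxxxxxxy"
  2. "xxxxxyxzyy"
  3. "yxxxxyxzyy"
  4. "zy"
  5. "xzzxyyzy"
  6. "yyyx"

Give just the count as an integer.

2

1 → no match — must end with "yy"
2 → match
3 → match
4 → no match — must end with "yy"
5 → no match — must end with "yy"
6 → no match — must end with "yy"
Total matched: 2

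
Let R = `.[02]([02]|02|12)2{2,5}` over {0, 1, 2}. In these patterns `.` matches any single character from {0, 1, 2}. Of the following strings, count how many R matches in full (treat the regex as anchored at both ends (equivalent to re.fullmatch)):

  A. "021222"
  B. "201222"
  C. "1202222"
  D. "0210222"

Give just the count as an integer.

A → match
B → match
C → match
D → no match
Total matched: 3

3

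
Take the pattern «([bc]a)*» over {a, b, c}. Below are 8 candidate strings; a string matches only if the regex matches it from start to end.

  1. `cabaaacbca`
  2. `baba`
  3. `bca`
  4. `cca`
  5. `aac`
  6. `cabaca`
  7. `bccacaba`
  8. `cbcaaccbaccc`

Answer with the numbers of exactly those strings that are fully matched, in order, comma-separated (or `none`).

2, 6

1 → no match
2 → match
3 → no match
4 → no match
5 → no match
6 → match
7 → no match
8 → no match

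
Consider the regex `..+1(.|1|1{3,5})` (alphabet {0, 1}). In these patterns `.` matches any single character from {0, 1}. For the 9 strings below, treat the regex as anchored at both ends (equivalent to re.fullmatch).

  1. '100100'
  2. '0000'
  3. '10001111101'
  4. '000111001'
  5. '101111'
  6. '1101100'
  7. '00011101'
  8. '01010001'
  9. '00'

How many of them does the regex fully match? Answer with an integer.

1

1 → no match
2 → no match
3 → no match
4 → no match
5 → match
6 → no match
7 → no match
8 → no match
9 → no match
Total matched: 1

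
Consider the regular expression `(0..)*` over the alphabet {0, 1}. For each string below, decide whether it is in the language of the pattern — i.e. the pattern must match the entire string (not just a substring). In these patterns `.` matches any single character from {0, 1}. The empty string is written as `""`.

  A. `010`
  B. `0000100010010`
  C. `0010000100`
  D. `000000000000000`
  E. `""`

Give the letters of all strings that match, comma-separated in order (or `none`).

A, D, E

A → match
B → no match
C → no match
D → match
E → match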